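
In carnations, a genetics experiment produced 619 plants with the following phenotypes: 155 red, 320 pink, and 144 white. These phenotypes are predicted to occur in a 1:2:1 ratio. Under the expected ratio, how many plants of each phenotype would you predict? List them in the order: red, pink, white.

Under the 1:2:1 hypothesis (Σ ratio = 4, N = 619):
  red: 619 × 1/4 = 154.75
  pink: 619 × 2/4 = 309.5
  white: 619 × 1/4 = 154.75

154.75, 309.5, 154.75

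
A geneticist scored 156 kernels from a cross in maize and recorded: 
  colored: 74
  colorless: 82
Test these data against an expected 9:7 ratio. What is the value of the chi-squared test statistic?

4.925

Expected counts for N = 156 under a 9:7 ratio (total parts = 16):
  colored: 156 × 9/16 = 87.75
  colorless: 156 × 7/16 = 68.25
χ² = Σ (O − E)² / E
  colored: (74 − 87.75)² / 87.75 = 2.1546
  colorless: (82 − 68.25)² / 68.25 = 2.7701
χ² = 2.1546 + 2.7701 = 4.9247 ≈ 4.925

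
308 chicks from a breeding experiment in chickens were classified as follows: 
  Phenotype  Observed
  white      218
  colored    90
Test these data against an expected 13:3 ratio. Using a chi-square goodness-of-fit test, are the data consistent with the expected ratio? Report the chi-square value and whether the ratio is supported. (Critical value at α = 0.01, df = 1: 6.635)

Expected counts for N = 308 under a 13:3 ratio (total parts = 16):
  white: 308 × 13/16 = 250.25
  colored: 308 × 3/16 = 57.75
χ² = Σ (O − E)² / E
  white: (218 − 250.25)² / 250.25 = 4.1561
  colored: (90 − 57.75)² / 57.75 = 18.0097
χ² = 4.1561 + 18.0097 = 22.1658 ≈ 22.166
Degrees of freedom = 2 − 1 = 1; critical value at α = 0.01 is 6.635.
Since 22.166 > 6.635, we reject the null hypothesis — the data do not fit the 13:3 ratio.

22.166; not consistent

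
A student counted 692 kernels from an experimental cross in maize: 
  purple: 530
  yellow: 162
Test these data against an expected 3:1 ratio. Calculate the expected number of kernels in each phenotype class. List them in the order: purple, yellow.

Total ratio parts = 4. Expected numbers out of 692:
  purple: 692 × 3/4 = 519
  yellow: 692 × 1/4 = 173

519, 173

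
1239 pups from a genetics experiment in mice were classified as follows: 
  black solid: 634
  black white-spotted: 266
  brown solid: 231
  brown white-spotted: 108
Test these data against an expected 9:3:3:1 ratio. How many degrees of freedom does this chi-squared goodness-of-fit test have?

3

A goodness-of-fit test with 4 phenotype classes has df = 4 − 1 = 3.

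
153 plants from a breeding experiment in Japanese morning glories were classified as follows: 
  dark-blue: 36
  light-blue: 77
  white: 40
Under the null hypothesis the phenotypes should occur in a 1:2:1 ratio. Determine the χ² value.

Under the 1:2:1 hypothesis (Σ ratio = 4, N = 153):
  dark-blue: 153 × 1/4 = 38.25
  light-blue: 153 × 2/4 = 76.5
  white: 153 × 1/4 = 38.25
χ² = Σ (O − E)² / E
  dark-blue: (36 − 38.25)² / 38.25 = 0.1324
  light-blue: (77 − 76.5)² / 76.5 = 0.0033
  white: (40 − 38.25)² / 38.25 = 0.0801
χ² = 0.1324 + 0.0033 + 0.0801 = 0.2158 ≈ 0.216

0.216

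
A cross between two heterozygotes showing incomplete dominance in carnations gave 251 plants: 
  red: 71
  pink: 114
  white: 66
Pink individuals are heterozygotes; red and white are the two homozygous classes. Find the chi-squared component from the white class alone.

With incomplete dominance, a heterozygote × heterozygote cross gives a 1:2:1 phenotypic ratio.
Expected counts for N = 251 under a 1:2:1 ratio (total parts = 4):
  red: 251 × 1/4 = 62.75
  pink: 251 × 2/4 = 125.5
  white: 251 × 1/4 = 62.75
Contribution of white: (66 − 62.75)² / 62.75 = 0.1683

0.168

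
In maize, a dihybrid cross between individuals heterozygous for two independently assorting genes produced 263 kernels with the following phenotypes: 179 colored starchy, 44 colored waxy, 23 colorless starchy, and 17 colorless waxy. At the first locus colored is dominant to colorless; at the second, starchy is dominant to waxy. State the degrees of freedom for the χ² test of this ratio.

3

A dihybrid F₂ with independent assortment and complete dominance at both loci gives a 9:3:3:1 phenotypic ratio.
A goodness-of-fit test with 4 phenotype classes has df = 4 − 1 = 3.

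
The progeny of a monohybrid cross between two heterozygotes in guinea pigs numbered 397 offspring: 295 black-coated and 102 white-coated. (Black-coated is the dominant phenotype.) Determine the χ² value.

For a monohybrid cross between heterozygotes with complete dominance, the expected phenotypic ratio is 3:1.
Expected counts for N = 397 under a 3:1 ratio (total parts = 4):
  black-coated: 397 × 3/4 = 297.75
  white-coated: 397 × 1/4 = 99.25
χ² = Σ (O − E)² / E
  black-coated: (295 − 297.75)² / 297.75 = 0.0254
  white-coated: (102 − 99.25)² / 99.25 = 0.0762
χ² = 0.0254 + 0.0762 = 0.1016 ≈ 0.102

0.102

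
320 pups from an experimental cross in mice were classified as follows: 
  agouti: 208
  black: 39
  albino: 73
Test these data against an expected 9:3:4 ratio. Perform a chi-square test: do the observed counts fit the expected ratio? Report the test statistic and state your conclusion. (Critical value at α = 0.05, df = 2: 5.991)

12.318; not consistent

Under the 9:3:4 hypothesis (Σ ratio = 16, N = 320):
  agouti: 320 × 9/16 = 180
  black: 320 × 3/16 = 60
  albino: 320 × 4/16 = 80
χ² = Σ (O − E)² / E
  agouti: (208 − 180)² / 180 = 4.3556
  black: (39 − 60)² / 60 = 7.3500
  albino: (73 − 80)² / 80 = 0.6125
χ² = 4.3556 + 7.3500 + 0.6125 = 12.3181 ≈ 12.318
Degrees of freedom = 3 − 1 = 2; critical value at α = 0.05 is 5.991.
Since 12.318 > 5.991, we reject the null hypothesis — the data do not fit the 9:3:4 ratio.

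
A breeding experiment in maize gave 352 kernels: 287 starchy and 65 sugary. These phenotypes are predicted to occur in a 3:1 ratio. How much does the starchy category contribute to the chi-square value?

The 3:1 ratio has 4 parts, so with N = 352 the expected counts are:
  starchy: 352 × 3/4 = 264
  sugary: 352 × 1/4 = 88
Contribution of starchy: (287 − 264)² / 264 = 2.0038

2.004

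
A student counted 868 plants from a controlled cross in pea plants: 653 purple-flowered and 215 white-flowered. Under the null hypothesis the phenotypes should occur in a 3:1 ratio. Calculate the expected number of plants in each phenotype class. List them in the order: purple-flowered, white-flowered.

651, 217

Under the 3:1 hypothesis (Σ ratio = 4, N = 868):
  purple-flowered: 868 × 3/4 = 651
  white-flowered: 868 × 1/4 = 217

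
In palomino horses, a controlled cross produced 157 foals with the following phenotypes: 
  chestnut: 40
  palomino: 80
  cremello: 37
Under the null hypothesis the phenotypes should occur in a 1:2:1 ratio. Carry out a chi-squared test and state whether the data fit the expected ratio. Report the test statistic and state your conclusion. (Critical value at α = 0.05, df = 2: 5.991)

The 1:2:1 ratio has 4 parts, so with N = 157 the expected counts are:
  chestnut: 157 × 1/4 = 39.25
  palomino: 157 × 2/4 = 78.5
  cremello: 157 × 1/4 = 39.25
χ² = Σ (O − E)² / E
  chestnut: (40 − 39.25)² / 39.25 = 0.0143
  palomino: (80 − 78.5)² / 78.5 = 0.0287
  cremello: (37 − 39.25)² / 39.25 = 0.1290
χ² = 0.0143 + 0.0287 + 0.1290 = 0.172
Degrees of freedom = 3 − 1 = 2; critical value at α = 0.05 is 5.991.
Since 0.172 < 5.991, we fail to reject the null hypothesis — the data are consistent with the 1:2:1 ratio.

0.172; consistent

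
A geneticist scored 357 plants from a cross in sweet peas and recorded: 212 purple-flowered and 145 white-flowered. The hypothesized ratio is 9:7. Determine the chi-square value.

Expected counts for N = 357 under a 9:7 ratio (total parts = 16):
  purple-flowered: 357 × 9/16 = 200.8125
  white-flowered: 357 × 7/16 = 156.1875
χ² = Σ (O − E)² / E
  purple-flowered: (212 − 200.8125)² / 200.8125 = 0.6233
  white-flowered: (145 − 156.1875)² / 156.1875 = 0.8013
χ² = 0.6233 + 0.8013 = 1.4246 ≈ 1.425

1.425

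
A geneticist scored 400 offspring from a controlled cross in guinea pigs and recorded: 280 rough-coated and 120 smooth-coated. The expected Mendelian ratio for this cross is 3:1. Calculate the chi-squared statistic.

Under the 3:1 hypothesis (Σ ratio = 4, N = 400):
  rough-coated: 400 × 3/4 = 300
  smooth-coated: 400 × 1/4 = 100
χ² = Σ (O − E)² / E
  rough-coated: (280 − 300)² / 300 = 1.3333
  smooth-coated: (120 − 100)² / 100 = 4.0000
χ² = 1.3333 + 4.0000 = 5.3333 ≈ 5.333

5.333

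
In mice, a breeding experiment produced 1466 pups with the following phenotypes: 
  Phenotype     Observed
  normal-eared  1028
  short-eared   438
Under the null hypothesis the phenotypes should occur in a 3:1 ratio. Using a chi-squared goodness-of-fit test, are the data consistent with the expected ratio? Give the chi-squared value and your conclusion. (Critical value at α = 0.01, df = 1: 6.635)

Total ratio parts = 4. Expected numbers out of 1466:
  normal-eared: 1466 × 3/4 = 1099.5
  short-eared: 1466 × 1/4 = 366.5
χ² = Σ (O − E)² / E
  normal-eared: (1028 − 1099.5)² / 1099.5 = 4.6496
  short-eared: (438 − 366.5)² / 366.5 = 13.9488
χ² = 4.6496 + 13.9488 = 18.5984 ≈ 18.598
Degrees of freedom = 2 − 1 = 1; critical value at α = 0.01 is 6.635.
Since 18.598 > 6.635, we reject the null hypothesis — the data do not fit the 3:1 ratio.

18.598; not consistent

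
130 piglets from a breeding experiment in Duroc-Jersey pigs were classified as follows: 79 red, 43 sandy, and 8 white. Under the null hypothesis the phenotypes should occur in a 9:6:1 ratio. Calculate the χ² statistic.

1.152

The 9:6:1 ratio has 16 parts, so with N = 130 the expected counts are:
  red: 130 × 9/16 = 73.125
  sandy: 130 × 6/16 = 48.75
  white: 130 × 1/16 = 8.125
χ² = Σ (O − E)² / E
  red: (79 − 73.125)² / 73.125 = 0.4720
  sandy: (43 − 48.75)² / 48.75 = 0.6782
  white: (8 − 8.125)² / 8.125 = 0.0019
χ² = 0.4720 + 0.6782 + 0.0019 = 1.1521 ≈ 1.152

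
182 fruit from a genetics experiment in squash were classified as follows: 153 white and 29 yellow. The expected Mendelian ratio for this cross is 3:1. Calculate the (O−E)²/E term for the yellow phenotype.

5.984

Total ratio parts = 4. Expected numbers out of 182:
  white: 182 × 3/4 = 136.5
  yellow: 182 × 1/4 = 45.5
Contribution of yellow: (29 − 45.5)² / 45.5 = 5.9835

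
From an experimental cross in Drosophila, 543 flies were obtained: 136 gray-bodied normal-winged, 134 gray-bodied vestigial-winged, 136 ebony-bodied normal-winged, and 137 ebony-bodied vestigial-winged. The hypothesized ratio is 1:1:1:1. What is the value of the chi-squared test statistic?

0.035

Under the 1:1:1:1 hypothesis (Σ ratio = 4, N = 543):
  gray-bodied normal-winged: 543 × 1/4 = 135.75
  gray-bodied vestigial-winged: 543 × 1/4 = 135.75
  ebony-bodied normal-winged: 543 × 1/4 = 135.75
  ebony-bodied vestigial-winged: 543 × 1/4 = 135.75
χ² = Σ (O − E)² / E
  gray-bodied normal-winged: (136 − 135.75)² / 135.75 = 0.0005
  gray-bodied vestigial-winged: (134 − 135.75)² / 135.75 = 0.0226
  ebony-bodied normal-winged: (136 − 135.75)² / 135.75 = 0.0005
  ebony-bodied vestigial-winged: (137 − 135.75)² / 135.75 = 0.0115
χ² = 0.0005 + 0.0226 + 0.0005 + 0.0115 = 0.0351 ≈ 0.035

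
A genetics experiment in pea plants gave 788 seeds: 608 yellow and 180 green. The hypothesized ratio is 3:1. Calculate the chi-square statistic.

1.956

Expected counts for N = 788 under a 3:1 ratio (total parts = 4):
  yellow: 788 × 3/4 = 591
  green: 788 × 1/4 = 197
χ² = Σ (O − E)² / E
  yellow: (608 − 591)² / 591 = 0.4890
  green: (180 − 197)² / 197 = 1.4670
χ² = 0.4890 + 1.4670 = 1.956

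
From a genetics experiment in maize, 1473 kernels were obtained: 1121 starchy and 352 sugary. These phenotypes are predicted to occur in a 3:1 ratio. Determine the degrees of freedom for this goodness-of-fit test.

A goodness-of-fit test with 2 phenotype classes has df = 2 − 1 = 1.

1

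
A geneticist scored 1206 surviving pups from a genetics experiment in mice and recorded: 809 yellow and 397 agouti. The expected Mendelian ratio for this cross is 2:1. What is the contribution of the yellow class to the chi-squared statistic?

0.031

The 2:1 ratio has 3 parts, so with N = 1206 the expected counts are:
  yellow: 1206 × 2/3 = 804
  agouti: 1206 × 1/3 = 402
Contribution of yellow: (809 − 804)² / 804 = 0.0311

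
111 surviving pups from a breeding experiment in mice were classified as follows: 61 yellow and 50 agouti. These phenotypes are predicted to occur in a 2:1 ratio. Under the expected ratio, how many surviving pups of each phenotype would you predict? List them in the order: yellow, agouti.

Under the 2:1 hypothesis (Σ ratio = 3, N = 111):
  yellow: 111 × 2/3 = 74
  agouti: 111 × 1/3 = 37

74, 37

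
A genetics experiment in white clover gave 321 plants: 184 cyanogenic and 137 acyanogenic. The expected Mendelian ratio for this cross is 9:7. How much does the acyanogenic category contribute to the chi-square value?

Expected counts for N = 321 under a 9:7 ratio (total parts = 16):
  cyanogenic: 321 × 9/16 = 180.5625
  acyanogenic: 321 × 7/16 = 140.4375
Contribution of acyanogenic: (137 − 140.4375)² / 140.4375 = 0.0841

0.084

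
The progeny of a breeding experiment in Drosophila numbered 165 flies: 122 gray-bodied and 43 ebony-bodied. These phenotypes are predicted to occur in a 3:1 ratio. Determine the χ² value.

Total ratio parts = 4. Expected numbers out of 165:
  gray-bodied: 165 × 3/4 = 123.75
  ebony-bodied: 165 × 1/4 = 41.25
χ² = Σ (O − E)² / E
  gray-bodied: (122 − 123.75)² / 123.75 = 0.0247
  ebony-bodied: (43 − 41.25)² / 41.25 = 0.0742
χ² = 0.0247 + 0.0742 = 0.0989 ≈ 0.099

0.099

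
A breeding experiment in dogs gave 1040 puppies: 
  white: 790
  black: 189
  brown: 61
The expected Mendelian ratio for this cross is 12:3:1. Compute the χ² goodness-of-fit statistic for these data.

0.559

Expected counts for N = 1040 under a 12:3:1 ratio (total parts = 16):
  white: 1040 × 12/16 = 780
  black: 1040 × 3/16 = 195
  brown: 1040 × 1/16 = 65
χ² = Σ (O − E)² / E
  white: (790 − 780)² / 780 = 0.1282
  black: (189 − 195)² / 195 = 0.1846
  brown: (61 − 65)² / 65 = 0.2462
χ² = 0.1282 + 0.1846 + 0.2462 = 0.559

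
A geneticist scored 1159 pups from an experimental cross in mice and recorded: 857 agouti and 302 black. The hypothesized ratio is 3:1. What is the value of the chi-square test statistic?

Total ratio parts = 4. Expected numbers out of 1159:
  agouti: 1159 × 3/4 = 869.25
  black: 1159 × 1/4 = 289.75
χ² = Σ (O − E)² / E
  agouti: (857 − 869.25)² / 869.25 = 0.1726
  black: (302 − 289.75)² / 289.75 = 0.5179
χ² = 0.1726 + 0.5179 = 0.6905 ≈ 0.691

0.691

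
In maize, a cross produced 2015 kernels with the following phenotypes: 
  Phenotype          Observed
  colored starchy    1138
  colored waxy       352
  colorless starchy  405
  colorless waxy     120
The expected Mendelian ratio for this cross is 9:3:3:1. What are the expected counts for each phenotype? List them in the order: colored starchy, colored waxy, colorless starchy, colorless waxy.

Total ratio parts = 16. Expected numbers out of 2015:
  colored starchy: 2015 × 9/16 = 1133.4375
  colored waxy: 2015 × 3/16 = 377.8125
  colorless starchy: 2015 × 3/16 = 377.8125
  colorless waxy: 2015 × 1/16 = 125.9375

1133.4375, 377.8125, 377.8125, 125.9375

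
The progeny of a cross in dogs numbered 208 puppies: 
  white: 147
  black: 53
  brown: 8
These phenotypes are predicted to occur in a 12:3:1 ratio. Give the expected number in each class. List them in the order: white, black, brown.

156, 39, 13

Under the 12:3:1 hypothesis (Σ ratio = 16, N = 208):
  white: 208 × 12/16 = 156
  black: 208 × 3/16 = 39
  brown: 208 × 1/16 = 13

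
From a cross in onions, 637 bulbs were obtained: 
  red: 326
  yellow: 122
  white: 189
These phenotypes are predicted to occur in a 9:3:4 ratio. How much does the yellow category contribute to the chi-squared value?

Under the 9:3:4 hypothesis (Σ ratio = 16, N = 637):
  red: 637 × 9/16 = 358.3125
  yellow: 637 × 3/16 = 119.4375
  white: 637 × 4/16 = 159.25
Contribution of yellow: (122 − 119.4375)² / 119.4375 = 0.0550

0.055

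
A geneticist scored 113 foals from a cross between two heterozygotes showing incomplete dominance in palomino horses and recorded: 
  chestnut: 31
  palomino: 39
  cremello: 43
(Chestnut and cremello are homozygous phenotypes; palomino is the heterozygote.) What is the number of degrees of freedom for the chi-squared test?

2

With incomplete dominance, a heterozygote × heterozygote cross gives a 1:2:1 phenotypic ratio.
A goodness-of-fit test with 3 phenotype classes has df = 3 − 1 = 2.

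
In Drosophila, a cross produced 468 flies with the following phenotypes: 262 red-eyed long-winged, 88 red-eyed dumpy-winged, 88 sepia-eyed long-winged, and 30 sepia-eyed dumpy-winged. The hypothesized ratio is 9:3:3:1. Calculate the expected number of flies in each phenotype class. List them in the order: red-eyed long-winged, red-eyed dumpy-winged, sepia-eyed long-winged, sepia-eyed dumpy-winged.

263.25, 87.75, 87.75, 29.25

Under the 9:3:3:1 hypothesis (Σ ratio = 16, N = 468):
  red-eyed long-winged: 468 × 9/16 = 263.25
  red-eyed dumpy-winged: 468 × 3/16 = 87.75
  sepia-eyed long-winged: 468 × 3/16 = 87.75
  sepia-eyed dumpy-winged: 468 × 1/16 = 29.25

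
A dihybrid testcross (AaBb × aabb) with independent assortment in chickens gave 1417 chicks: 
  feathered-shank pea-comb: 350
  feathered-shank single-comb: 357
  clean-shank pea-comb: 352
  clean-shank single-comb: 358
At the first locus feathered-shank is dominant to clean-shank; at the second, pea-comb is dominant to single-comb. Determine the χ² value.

A dihybrid testcross with independent assortment gives a 1:1:1:1 ratio.
Total ratio parts = 4. Expected numbers out of 1417:
  feathered-shank pea-comb: 1417 × 1/4 = 354.25
  feathered-shank single-comb: 1417 × 1/4 = 354.25
  clean-shank pea-comb: 1417 × 1/4 = 354.25
  clean-shank single-comb: 1417 × 1/4 = 354.25
χ² = Σ (O − E)² / E
  feathered-shank pea-comb: (350 − 354.25)² / 354.25 = 0.0510
  feathered-shank single-comb: (357 − 354.25)² / 354.25 = 0.0213
  clean-shank pea-comb: (352 − 354.25)² / 354.25 = 0.0143
  clean-shank single-comb: (358 − 354.25)² / 354.25 = 0.0397
χ² = 0.0510 + 0.0213 + 0.0143 + 0.0397 = 0.1263 ≈ 0.126

0.126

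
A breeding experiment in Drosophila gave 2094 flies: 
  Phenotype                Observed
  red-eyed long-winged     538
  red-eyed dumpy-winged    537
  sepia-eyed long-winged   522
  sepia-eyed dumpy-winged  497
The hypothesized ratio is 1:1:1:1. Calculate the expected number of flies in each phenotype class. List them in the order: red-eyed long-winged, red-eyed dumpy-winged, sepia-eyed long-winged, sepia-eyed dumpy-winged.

The 1:1:1:1 ratio has 4 parts, so with N = 2094 the expected counts are:
  red-eyed long-winged: 2094 × 1/4 = 523.5
  red-eyed dumpy-winged: 2094 × 1/4 = 523.5
  sepia-eyed long-winged: 2094 × 1/4 = 523.5
  sepia-eyed dumpy-winged: 2094 × 1/4 = 523.5

523.5, 523.5, 523.5, 523.5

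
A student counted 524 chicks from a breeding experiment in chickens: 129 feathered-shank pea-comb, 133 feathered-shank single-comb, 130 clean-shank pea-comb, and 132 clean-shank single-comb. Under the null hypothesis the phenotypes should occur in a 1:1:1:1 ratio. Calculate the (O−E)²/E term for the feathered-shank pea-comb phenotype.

Under the 1:1:1:1 hypothesis (Σ ratio = 4, N = 524):
  feathered-shank pea-comb: 524 × 1/4 = 131
  feathered-shank single-comb: 524 × 1/4 = 131
  clean-shank pea-comb: 524 × 1/4 = 131
  clean-shank single-comb: 524 × 1/4 = 131
Contribution of feathered-shank pea-comb: (129 − 131)² / 131 = 0.0305

0.031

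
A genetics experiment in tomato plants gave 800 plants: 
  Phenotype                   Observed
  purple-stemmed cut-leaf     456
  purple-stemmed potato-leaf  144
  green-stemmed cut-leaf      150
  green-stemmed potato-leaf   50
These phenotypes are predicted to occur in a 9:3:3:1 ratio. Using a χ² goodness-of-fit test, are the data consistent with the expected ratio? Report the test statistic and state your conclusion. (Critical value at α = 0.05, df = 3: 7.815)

The 9:3:3:1 ratio has 16 parts, so with N = 800 the expected counts are:
  purple-stemmed cut-leaf: 800 × 9/16 = 450
  purple-stemmed potato-leaf: 800 × 3/16 = 150
  green-stemmed cut-leaf: 800 × 3/16 = 150
  green-stemmed potato-leaf: 800 × 1/16 = 50
χ² = Σ (O − E)² / E
  purple-stemmed cut-leaf: (456 − 450)² / 450 = 0.0800
  purple-stemmed potato-leaf: (144 − 150)² / 150 = 0.2400
  green-stemmed cut-leaf: (150 − 150)² / 150 = 0.0000
  green-stemmed potato-leaf: (50 − 50)² / 50 = 0.0000
χ² = 0.0800 + 0.2400 + 0.0000 + 0.0000 = 0.320
Degrees of freedom = 4 − 1 = 3; critical value at α = 0.05 is 7.815.
Since 0.320 < 7.815, we fail to reject the null hypothesis — the data are consistent with the 9:3:3:1 ratio.

0.320; consistent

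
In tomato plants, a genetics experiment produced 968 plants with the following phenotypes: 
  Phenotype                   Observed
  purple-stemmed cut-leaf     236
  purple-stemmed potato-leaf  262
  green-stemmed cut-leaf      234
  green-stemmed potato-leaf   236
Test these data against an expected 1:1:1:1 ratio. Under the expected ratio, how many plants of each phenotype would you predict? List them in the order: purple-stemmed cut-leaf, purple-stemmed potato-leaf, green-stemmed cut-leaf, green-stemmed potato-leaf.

Under the 1:1:1:1 hypothesis (Σ ratio = 4, N = 968):
  purple-stemmed cut-leaf: 968 × 1/4 = 242
  purple-stemmed potato-leaf: 968 × 1/4 = 242
  green-stemmed cut-leaf: 968 × 1/4 = 242
  green-stemmed potato-leaf: 968 × 1/4 = 242

242, 242, 242, 242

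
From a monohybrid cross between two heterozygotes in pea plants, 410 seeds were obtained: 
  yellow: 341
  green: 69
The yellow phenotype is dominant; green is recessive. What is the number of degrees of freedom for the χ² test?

1

For a monohybrid cross between heterozygotes with complete dominance, the expected phenotypic ratio is 3:1.
A goodness-of-fit test with 2 phenotype classes has df = 2 − 1 = 1.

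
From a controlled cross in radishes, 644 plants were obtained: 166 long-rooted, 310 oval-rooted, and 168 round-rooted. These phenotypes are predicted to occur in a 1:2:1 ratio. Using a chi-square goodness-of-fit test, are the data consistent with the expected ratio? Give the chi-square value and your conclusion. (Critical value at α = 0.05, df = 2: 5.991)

Expected counts for N = 644 under a 1:2:1 ratio (total parts = 4):
  long-rooted: 644 × 1/4 = 161
  oval-rooted: 644 × 2/4 = 322
  round-rooted: 644 × 1/4 = 161
χ² = Σ (O − E)² / E
  long-rooted: (166 − 161)² / 161 = 0.1553
  oval-rooted: (310 − 322)² / 322 = 0.4472
  round-rooted: (168 − 161)² / 161 = 0.3043
χ² = 0.1553 + 0.4472 + 0.3043 = 0.9068 ≈ 0.907
Degrees of freedom = 3 − 1 = 2; critical value at α = 0.05 is 5.991.
Since 0.907 < 5.991, we fail to reject the null hypothesis — the data are consistent with the 1:2:1 ratio.

0.907; consistent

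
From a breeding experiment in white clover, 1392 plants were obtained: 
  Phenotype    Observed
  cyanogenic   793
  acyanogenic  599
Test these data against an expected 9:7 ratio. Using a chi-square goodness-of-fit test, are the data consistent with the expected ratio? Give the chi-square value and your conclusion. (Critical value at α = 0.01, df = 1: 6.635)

0.292; consistent

Under the 9:7 hypothesis (Σ ratio = 16, N = 1392):
  cyanogenic: 1392 × 9/16 = 783
  acyanogenic: 1392 × 7/16 = 609
χ² = Σ (O − E)² / E
  cyanogenic: (793 − 783)² / 783 = 0.1277
  acyanogenic: (599 − 609)² / 609 = 0.1642
χ² = 0.1277 + 0.1642 = 0.2919 ≈ 0.292
Degrees of freedom = 2 − 1 = 1; critical value at α = 0.01 is 6.635.
Since 0.292 < 6.635, we fail to reject the null hypothesis — the data are consistent with the 9:7 ratio.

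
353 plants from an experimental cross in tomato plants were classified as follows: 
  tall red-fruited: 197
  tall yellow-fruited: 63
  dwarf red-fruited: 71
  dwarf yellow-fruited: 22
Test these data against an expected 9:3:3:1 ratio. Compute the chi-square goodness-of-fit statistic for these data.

0.516

The 9:3:3:1 ratio has 16 parts, so with N = 353 the expected counts are:
  tall red-fruited: 353 × 9/16 = 198.5625
  tall yellow-fruited: 353 × 3/16 = 66.1875
  dwarf red-fruited: 353 × 3/16 = 66.1875
  dwarf yellow-fruited: 353 × 1/16 = 22.0625
χ² = Σ (O − E)² / E
  tall red-fruited: (197 − 198.5625)² / 198.5625 = 0.0123
  tall yellow-fruited: (63 − 66.1875)² / 66.1875 = 0.1535
  dwarf red-fruited: (71 − 66.1875)² / 66.1875 = 0.3499
  dwarf yellow-fruited: (22 − 22.0625)² / 22.0625 = 0.0002
χ² = 0.0123 + 0.1535 + 0.3499 + 0.0002 = 0.5159 ≈ 0.516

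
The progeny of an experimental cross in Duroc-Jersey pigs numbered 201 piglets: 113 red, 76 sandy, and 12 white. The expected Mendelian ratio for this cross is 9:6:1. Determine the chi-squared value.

Expected counts for N = 201 under a 9:6:1 ratio (total parts = 16):
  red: 201 × 9/16 = 113.0625
  sandy: 201 × 6/16 = 75.375
  white: 201 × 1/16 = 12.5625
χ² = Σ (O − E)² / E
  red: (113 − 113.0625)² / 113.0625 = 0.0000
  sandy: (76 − 75.375)² / 75.375 = 0.0052
  white: (12 − 12.5625)² / 12.5625 = 0.0252
χ² = 0.0000 + 0.0052 + 0.0252 = 0.0304 ≈ 0.030

0.030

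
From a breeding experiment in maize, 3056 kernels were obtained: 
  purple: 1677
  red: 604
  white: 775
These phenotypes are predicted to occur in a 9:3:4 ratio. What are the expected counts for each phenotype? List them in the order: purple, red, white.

1719, 573, 764

Total ratio parts = 16. Expected numbers out of 3056:
  purple: 3056 × 9/16 = 1719
  red: 3056 × 3/16 = 573
  white: 3056 × 4/16 = 764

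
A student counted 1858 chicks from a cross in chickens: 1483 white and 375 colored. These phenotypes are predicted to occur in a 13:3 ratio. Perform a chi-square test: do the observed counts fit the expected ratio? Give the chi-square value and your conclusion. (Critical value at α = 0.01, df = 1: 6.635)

Expected counts for N = 1858 under a 13:3 ratio (total parts = 16):
  white: 1858 × 13/16 = 1509.625
  colored: 1858 × 3/16 = 348.375
χ² = Σ (O − E)² / E
  white: (1483 − 1509.625)² / 1509.625 = 0.4696
  colored: (375 − 348.375)² / 348.375 = 2.0348
χ² = 0.4696 + 2.0348 = 2.5044 ≈ 2.504
Degrees of freedom = 2 − 1 = 1; critical value at α = 0.01 is 6.635.
Since 2.504 < 6.635, we fail to reject the null hypothesis — the data are consistent with the 13:3 ratio.

2.504; consistent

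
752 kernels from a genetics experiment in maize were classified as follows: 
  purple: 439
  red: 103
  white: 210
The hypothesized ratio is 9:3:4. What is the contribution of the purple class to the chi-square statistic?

Under the 9:3:4 hypothesis (Σ ratio = 16, N = 752):
  purple: 752 × 9/16 = 423
  red: 752 × 3/16 = 141
  white: 752 × 4/16 = 188
Contribution of purple: (439 − 423)² / 423 = 0.6052

0.605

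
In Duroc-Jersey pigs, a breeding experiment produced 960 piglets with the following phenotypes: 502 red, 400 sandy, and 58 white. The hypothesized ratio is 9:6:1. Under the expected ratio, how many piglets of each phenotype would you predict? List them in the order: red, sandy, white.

The 9:6:1 ratio has 16 parts, so with N = 960 the expected counts are:
  red: 960 × 9/16 = 540
  sandy: 960 × 6/16 = 360
  white: 960 × 1/16 = 60

540, 360, 60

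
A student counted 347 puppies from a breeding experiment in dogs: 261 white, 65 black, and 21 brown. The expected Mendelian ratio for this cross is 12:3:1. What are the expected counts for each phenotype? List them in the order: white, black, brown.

260.25, 65.0625, 21.6875

Total ratio parts = 16. Expected numbers out of 347:
  white: 347 × 12/16 = 260.25
  black: 347 × 3/16 = 65.0625
  brown: 347 × 1/16 = 21.6875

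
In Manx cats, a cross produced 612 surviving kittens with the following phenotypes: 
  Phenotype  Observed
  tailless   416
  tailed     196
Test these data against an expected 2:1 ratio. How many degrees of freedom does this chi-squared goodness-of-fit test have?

1

A goodness-of-fit test with 2 phenotype classes has df = 2 − 1 = 1.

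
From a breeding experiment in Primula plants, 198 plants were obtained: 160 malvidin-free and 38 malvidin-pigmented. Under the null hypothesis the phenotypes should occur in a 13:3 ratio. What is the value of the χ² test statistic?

Expected counts for N = 198 under a 13:3 ratio (total parts = 16):
  malvidin-free: 198 × 13/16 = 160.875
  malvidin-pigmented: 198 × 3/16 = 37.125
χ² = Σ (O − E)² / E
  malvidin-free: (160 − 160.875)² / 160.875 = 0.0048
  malvidin-pigmented: (38 − 37.125)² / 37.125 = 0.0206
χ² = 0.0048 + 0.0206 = 0.0254 ≈ 0.025

0.025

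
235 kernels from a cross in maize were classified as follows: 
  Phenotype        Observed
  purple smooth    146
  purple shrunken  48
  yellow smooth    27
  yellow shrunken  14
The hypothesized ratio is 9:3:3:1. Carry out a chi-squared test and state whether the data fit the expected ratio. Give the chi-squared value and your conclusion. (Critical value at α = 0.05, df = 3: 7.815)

8.435; not consistent

Under the 9:3:3:1 hypothesis (Σ ratio = 16, N = 235):
  purple smooth: 235 × 9/16 = 132.1875
  purple shrunken: 235 × 3/16 = 44.0625
  yellow smooth: 235 × 3/16 = 44.0625
  yellow shrunken: 235 × 1/16 = 14.6875
χ² = Σ (O − E)² / E
  purple smooth: (146 − 132.1875)² / 132.1875 = 1.4433
  purple shrunken: (48 − 44.0625)² / 44.0625 = 0.3519
  yellow smooth: (27 − 44.0625)² / 44.0625 = 6.6072
  yellow shrunken: (14 − 14.6875)² / 14.6875 = 0.0322
χ² = 1.4433 + 0.3519 + 6.6072 + 0.0322 = 8.4346 ≈ 8.435
Degrees of freedom = 4 − 1 = 3; critical value at α = 0.05 is 7.815.
Since 8.435 > 7.815, we reject the null hypothesis — the data do not fit the 9:3:3:1 ratio.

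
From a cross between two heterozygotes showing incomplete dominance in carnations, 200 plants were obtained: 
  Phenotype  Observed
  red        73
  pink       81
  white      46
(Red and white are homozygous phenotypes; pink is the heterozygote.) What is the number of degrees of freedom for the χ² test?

2

With incomplete dominance, a heterozygote × heterozygote cross gives a 1:2:1 phenotypic ratio.
A goodness-of-fit test with 3 phenotype classes has df = 3 − 1 = 2.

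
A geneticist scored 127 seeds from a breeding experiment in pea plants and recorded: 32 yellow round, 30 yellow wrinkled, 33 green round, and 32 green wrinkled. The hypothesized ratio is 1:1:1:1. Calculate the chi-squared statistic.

0.150

Expected counts for N = 127 under a 1:1:1:1 ratio (total parts = 4):
  yellow round: 127 × 1/4 = 31.75
  yellow wrinkled: 127 × 1/4 = 31.75
  green round: 127 × 1/4 = 31.75
  green wrinkled: 127 × 1/4 = 31.75
χ² = Σ (O − E)² / E
  yellow round: (32 − 31.75)² / 31.75 = 0.0020
  yellow wrinkled: (30 − 31.75)² / 31.75 = 0.0965
  green round: (33 − 31.75)² / 31.75 = 0.0492
  green wrinkled: (32 − 31.75)² / 31.75 = 0.0020
χ² = 0.0020 + 0.0965 + 0.0492 + 0.0020 = 0.1497 ≈ 0.150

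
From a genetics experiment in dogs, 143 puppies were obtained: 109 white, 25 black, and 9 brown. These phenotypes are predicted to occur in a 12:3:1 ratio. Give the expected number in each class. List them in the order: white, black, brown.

The 12:3:1 ratio has 16 parts, so with N = 143 the expected counts are:
  white: 143 × 12/16 = 107.25
  black: 143 × 3/16 = 26.8125
  brown: 143 × 1/16 = 8.9375

107.25, 26.8125, 8.9375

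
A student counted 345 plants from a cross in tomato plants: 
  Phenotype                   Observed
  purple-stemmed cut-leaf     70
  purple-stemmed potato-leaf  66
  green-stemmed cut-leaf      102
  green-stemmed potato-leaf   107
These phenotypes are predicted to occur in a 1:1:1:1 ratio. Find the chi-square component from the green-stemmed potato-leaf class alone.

4.992

Expected counts for N = 345 under a 1:1:1:1 ratio (total parts = 4):
  purple-stemmed cut-leaf: 345 × 1/4 = 86.25
  purple-stemmed potato-leaf: 345 × 1/4 = 86.25
  green-stemmed cut-leaf: 345 × 1/4 = 86.25
  green-stemmed potato-leaf: 345 × 1/4 = 86.25
Contribution of green-stemmed potato-leaf: (107 − 86.25)² / 86.25 = 4.9920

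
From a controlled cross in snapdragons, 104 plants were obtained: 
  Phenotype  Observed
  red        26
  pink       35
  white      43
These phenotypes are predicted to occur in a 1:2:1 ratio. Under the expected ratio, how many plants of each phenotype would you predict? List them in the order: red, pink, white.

Under the 1:2:1 hypothesis (Σ ratio = 4, N = 104):
  red: 104 × 1/4 = 26
  pink: 104 × 2/4 = 52
  white: 104 × 1/4 = 26

26, 52, 26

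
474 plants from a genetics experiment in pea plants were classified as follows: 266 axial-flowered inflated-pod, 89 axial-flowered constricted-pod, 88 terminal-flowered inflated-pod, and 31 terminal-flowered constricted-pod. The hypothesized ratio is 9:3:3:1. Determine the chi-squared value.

0.074

Total ratio parts = 16. Expected numbers out of 474:
  axial-flowered inflated-pod: 474 × 9/16 = 266.625
  axial-flowered constricted-pod: 474 × 3/16 = 88.875
  terminal-flowered inflated-pod: 474 × 3/16 = 88.875
  terminal-flowered constricted-pod: 474 × 1/16 = 29.625
χ² = Σ (O − E)² / E
  axial-flowered inflated-pod: (266 − 266.625)² / 266.625 = 0.0015
  axial-flowered constricted-pod: (89 − 88.875)² / 88.875 = 0.0002
  terminal-flowered inflated-pod: (88 − 88.875)² / 88.875 = 0.0086
  terminal-flowered constricted-pod: (31 − 29.625)² / 29.625 = 0.0638
χ² = 0.0015 + 0.0002 + 0.0086 + 0.0638 = 0.0741 ≈ 0.074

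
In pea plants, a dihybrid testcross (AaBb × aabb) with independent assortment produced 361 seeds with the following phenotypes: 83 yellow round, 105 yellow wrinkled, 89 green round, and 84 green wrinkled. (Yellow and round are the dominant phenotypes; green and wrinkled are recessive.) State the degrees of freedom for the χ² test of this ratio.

3

A dihybrid testcross with independent assortment gives a 1:1:1:1 ratio.
A goodness-of-fit test with 4 phenotype classes has df = 4 − 1 = 3.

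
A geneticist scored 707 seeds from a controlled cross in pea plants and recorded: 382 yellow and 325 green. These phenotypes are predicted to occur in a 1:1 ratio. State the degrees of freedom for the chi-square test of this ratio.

A goodness-of-fit test with 2 phenotype classes has df = 2 − 1 = 1.

1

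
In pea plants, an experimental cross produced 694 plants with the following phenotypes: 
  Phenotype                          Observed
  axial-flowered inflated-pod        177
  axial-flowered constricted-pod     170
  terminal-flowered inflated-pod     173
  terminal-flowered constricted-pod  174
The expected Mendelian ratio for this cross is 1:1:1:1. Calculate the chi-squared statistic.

The 1:1:1:1 ratio has 4 parts, so with N = 694 the expected counts are:
  axial-flowered inflated-pod: 694 × 1/4 = 173.5
  axial-flowered constricted-pod: 694 × 1/4 = 173.5
  terminal-flowered inflated-pod: 694 × 1/4 = 173.5
  terminal-flowered constricted-pod: 694 × 1/4 = 173.5
χ² = Σ (O − E)² / E
  axial-flowered inflated-pod: (177 − 173.5)² / 173.5 = 0.0706
  axial-flowered constricted-pod: (170 − 173.5)² / 173.5 = 0.0706
  terminal-flowered inflated-pod: (173 − 173.5)² / 173.5 = 0.0014
  terminal-flowered constricted-pod: (174 − 173.5)² / 173.5 = 0.0014
χ² = 0.0706 + 0.0706 + 0.0014 + 0.0014 = 0.144

0.144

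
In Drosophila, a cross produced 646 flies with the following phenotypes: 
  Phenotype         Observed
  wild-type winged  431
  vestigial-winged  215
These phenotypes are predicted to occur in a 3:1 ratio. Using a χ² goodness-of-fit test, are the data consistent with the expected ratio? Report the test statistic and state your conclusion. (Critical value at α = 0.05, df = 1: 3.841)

Total ratio parts = 4. Expected numbers out of 646:
  wild-type winged: 646 × 3/4 = 484.5
  vestigial-winged: 646 × 1/4 = 161.5
χ² = Σ (O − E)² / E
  wild-type winged: (431 − 484.5)² / 484.5 = 5.9076
  vestigial-winged: (215 − 161.5)² / 161.5 = 17.7229
χ² = 5.9076 + 17.7229 = 23.6305 ≈ 23.631
Degrees of freedom = 2 − 1 = 1; critical value at α = 0.05 is 3.841.
Since 23.631 > 3.841, we reject the null hypothesis — the data do not fit the 3:1 ratio.

23.631; not consistent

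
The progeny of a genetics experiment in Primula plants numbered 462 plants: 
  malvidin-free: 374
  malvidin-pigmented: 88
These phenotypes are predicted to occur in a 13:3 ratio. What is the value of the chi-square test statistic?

Total ratio parts = 16. Expected numbers out of 462:
  malvidin-free: 462 × 13/16 = 375.375
  malvidin-pigmented: 462 × 3/16 = 86.625
χ² = Σ (O − E)² / E
  malvidin-free: (374 − 375.375)² / 375.375 = 0.0050
  malvidin-pigmented: (88 − 86.625)² / 86.625 = 0.0218
χ² = 0.0050 + 0.0218 = 0.0268 ≈ 0.027

0.027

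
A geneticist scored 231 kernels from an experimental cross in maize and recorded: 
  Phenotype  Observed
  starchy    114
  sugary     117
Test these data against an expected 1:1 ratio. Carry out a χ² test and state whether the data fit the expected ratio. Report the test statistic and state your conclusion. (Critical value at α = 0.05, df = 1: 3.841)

0.039; consistent

The 1:1 ratio has 2 parts, so with N = 231 the expected counts are:
  starchy: 231 × 1/2 = 115.5
  sugary: 231 × 1/2 = 115.5
χ² = Σ (O − E)² / E
  starchy: (114 − 115.5)² / 115.5 = 0.0195
  sugary: (117 − 115.5)² / 115.5 = 0.0195
χ² = 0.0195 + 0.0195 = 0.039
Degrees of freedom = 2 − 1 = 1; critical value at α = 0.05 is 3.841.
Since 0.039 < 3.841, we fail to reject the null hypothesis — the data are consistent with the 1:1 ratio.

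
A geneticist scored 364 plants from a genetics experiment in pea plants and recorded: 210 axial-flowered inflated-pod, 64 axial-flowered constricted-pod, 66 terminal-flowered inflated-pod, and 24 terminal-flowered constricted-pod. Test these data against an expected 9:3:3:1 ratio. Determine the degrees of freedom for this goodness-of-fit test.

3

A goodness-of-fit test with 4 phenotype classes has df = 4 − 1 = 3.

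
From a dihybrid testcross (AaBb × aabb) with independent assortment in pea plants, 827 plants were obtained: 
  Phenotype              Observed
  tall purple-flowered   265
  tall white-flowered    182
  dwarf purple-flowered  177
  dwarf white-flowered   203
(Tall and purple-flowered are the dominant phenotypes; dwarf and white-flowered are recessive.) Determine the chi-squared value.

A dihybrid testcross with independent assortment gives a 1:1:1:1 ratio.
Under the 1:1:1:1 hypothesis (Σ ratio = 4, N = 827):
  tall purple-flowered: 827 × 1/4 = 206.75
  tall white-flowered: 827 × 1/4 = 206.75
  dwarf purple-flowered: 827 × 1/4 = 206.75
  dwarf white-flowered: 827 × 1/4 = 206.75
χ² = Σ (O − E)² / E
  tall purple-flowered: (265 − 206.75)² / 206.75 = 16.4114
  tall white-flowered: (182 − 206.75)² / 206.75 = 2.9628
  dwarf purple-flowered: (177 − 206.75)² / 206.75 = 4.2808
  dwarf white-flowered: (203 − 206.75)² / 206.75 = 0.0680
χ² = 16.4114 + 2.9628 + 4.2808 + 0.0680 = 23.723

23.723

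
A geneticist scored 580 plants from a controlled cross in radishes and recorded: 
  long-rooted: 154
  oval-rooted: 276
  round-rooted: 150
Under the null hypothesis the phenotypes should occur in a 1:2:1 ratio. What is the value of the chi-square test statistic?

Under the 1:2:1 hypothesis (Σ ratio = 4, N = 580):
  long-rooted: 580 × 1/4 = 145
  oval-rooted: 580 × 2/4 = 290
  round-rooted: 580 × 1/4 = 145
χ² = Σ (O − E)² / E
  long-rooted: (154 − 145)² / 145 = 0.5586
  oval-rooted: (276 − 290)² / 290 = 0.6759
  round-rooted: (150 − 145)² / 145 = 0.1724
χ² = 0.5586 + 0.6759 + 0.1724 = 1.4069 ≈ 1.407

1.407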